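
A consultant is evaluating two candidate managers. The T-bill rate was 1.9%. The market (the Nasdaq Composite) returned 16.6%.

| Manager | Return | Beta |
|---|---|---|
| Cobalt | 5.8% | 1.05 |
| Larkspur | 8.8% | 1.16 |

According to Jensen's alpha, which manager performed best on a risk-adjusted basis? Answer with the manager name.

Cobalt: α = 5.8% − [1.9% + 1.05 × (16.6% − 1.9%)] = -11.535
Larkspur: α = 8.8% − [1.9% + 1.16 × (16.6% − 1.9%)] = -10.152
Highest: Larkspur (-10.152).

Larkspur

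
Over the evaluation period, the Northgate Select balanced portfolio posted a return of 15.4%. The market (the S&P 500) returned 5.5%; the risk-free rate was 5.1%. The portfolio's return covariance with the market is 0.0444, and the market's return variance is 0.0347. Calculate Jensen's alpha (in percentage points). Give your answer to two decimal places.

β = Cov / Var = 0.0444 / 0.0347 = 1.2795
E[R] = Rf + β(Rm − Rf) = 5.1% + 1.2795 × (5.5% − 5.1%) = 5.6118%
α = Rp − E[R] = 15.4% − 5.6118% = 9.7882

9.79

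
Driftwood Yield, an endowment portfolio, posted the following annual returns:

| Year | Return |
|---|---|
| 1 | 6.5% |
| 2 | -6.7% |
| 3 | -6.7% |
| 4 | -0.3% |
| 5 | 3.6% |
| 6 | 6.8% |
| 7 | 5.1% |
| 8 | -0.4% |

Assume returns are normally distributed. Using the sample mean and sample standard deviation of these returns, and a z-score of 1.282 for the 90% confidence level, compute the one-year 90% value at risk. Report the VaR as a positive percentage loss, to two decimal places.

r̄ = (6.5 − 6.7 − 6.7 − 0.3 + 3.6 + 6.8 + 5.1 − 0.4) / 8 = 7.90 / 8 = 0.9875%
Σ(r − r̄)² = 209.6888; sample σ = √(209.6888/7) = 5.4732%
VaR = −(r̄ − z·σ) = −(0.9875 − 1.282 × 5.4732) = −(-6.0291) = 6.0291%

6.03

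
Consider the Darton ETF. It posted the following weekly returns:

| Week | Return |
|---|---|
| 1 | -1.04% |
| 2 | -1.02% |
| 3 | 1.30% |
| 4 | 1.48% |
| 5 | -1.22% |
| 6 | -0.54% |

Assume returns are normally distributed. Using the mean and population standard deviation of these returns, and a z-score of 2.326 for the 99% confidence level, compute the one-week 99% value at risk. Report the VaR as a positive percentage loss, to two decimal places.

Mean return μ = -1.040 / 6 = -0.1733%
Σ(r − μ)² = (-1.04 − (-0.1733))² + (-1.02 − (-0.1733))² + (1.3 − (-0.1733))² + … = 7.6021
population σ = √(7.6021 / 6) = √1.2670 = 1.1256%
VaR = −(μ − z·σ) = −(-0.1733 − 2.326 × 1.1256) = −(-2.7914) = 2.7914%

2.79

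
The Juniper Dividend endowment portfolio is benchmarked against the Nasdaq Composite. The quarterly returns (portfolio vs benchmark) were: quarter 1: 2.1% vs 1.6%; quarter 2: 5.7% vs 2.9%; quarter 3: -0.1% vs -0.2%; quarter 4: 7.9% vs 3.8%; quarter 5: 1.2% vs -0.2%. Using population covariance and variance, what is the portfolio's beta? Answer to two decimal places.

r̄p = 3.3600%,  r̄m = 1.5800%
Cov = Σ(rp − r̄p)(rm − r̄m) / 5 = 4.6292
Var(rm) = Σ(rm − r̄m)² / 5 = 2.6016
β = Cov / Var = 4.6292 / 2.6016 = 1.7794

1.78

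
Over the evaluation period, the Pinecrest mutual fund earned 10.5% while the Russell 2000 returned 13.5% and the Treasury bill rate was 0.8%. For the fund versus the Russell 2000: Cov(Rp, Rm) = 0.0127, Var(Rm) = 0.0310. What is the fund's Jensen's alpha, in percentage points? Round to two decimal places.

4.50

β = Cov / Var = 0.0127 / 0.0310 = 0.4097
E[R] = Rf + β(Rm − Rf) = 0.8% + 0.4097 × (13.5% − 0.8%) = 6.0032%
α = Rp − E[R] = 10.5% − 6.0032% = 4.4968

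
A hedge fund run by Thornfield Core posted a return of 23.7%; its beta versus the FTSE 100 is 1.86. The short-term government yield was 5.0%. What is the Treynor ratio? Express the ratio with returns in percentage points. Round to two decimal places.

10.05

Treynor = (Rp − Rf) / β = (23.7% − 5.0%) / 1.86 = 18.70 / 1.86 = 10.0538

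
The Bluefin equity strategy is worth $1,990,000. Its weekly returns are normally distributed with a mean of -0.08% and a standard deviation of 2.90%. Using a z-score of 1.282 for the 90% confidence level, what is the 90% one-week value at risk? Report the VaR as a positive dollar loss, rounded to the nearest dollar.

Return at the 90% tail: μ − z·σ = -0.08% − 1.282 × 2.90% = -0.08 − 3.7178 = -3.7978%
VaR = −(-3.7978%) × $1,990,000 = 3.7978% × $1,990,000 = $75,576

$75,576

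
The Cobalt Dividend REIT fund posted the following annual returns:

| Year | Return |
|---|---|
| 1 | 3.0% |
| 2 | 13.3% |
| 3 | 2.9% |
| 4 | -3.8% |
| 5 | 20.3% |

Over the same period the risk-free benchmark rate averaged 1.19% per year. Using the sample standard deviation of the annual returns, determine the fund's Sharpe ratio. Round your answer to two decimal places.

0.62

μ = (3 + 13.3 + 2.9 − 3.8 + 20.3) / 5 = 7.1400%
Σ(r − μ)² = (3 − 7.1400)² + (13.3 − 7.1400)² + (2.9 − 7.1400)² + … = 365.9320
σ = √[365.9320 / 4] = 9.5647%
Sharpe = (μ − rf) / σ = (7.1400 − 1.19) / 9.5647 = 5.9500 / 9.5647 = 0.6221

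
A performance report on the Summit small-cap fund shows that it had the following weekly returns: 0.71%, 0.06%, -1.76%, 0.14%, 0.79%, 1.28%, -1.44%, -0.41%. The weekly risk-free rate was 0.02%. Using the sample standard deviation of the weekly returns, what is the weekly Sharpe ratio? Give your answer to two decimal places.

μ = (0.71 + 0.06 − 1.76 + 0.14 + 0.79 + 1.28 − 1.44 − 0.41) / 8 = -0.0788%
Σ(r − μ)² = 8.0795; sample σ = √(8.0795/7) = 1.0743%
Sharpe = (μ − rf) / σ = (-0.0788 − 0.02) / 1.0743 = -0.0988 / 1.0743 = -0.0920

-0.09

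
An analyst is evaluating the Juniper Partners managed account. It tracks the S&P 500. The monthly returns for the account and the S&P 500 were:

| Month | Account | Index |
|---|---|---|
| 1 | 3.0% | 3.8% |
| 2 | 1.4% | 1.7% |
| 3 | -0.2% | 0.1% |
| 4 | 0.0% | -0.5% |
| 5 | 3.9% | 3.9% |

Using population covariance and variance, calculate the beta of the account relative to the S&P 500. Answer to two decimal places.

0.87

r̄p = 1.6200%,  r̄m = 1.8000%
Cov = Σ(rp − r̄p)(rm − r̄m) / 5 = 2.8780
Var(rm) = Σ(rm − r̄m)² / 5 = 3.3200
β = Cov / Var = 2.8780 / 3.3200 = 0.8669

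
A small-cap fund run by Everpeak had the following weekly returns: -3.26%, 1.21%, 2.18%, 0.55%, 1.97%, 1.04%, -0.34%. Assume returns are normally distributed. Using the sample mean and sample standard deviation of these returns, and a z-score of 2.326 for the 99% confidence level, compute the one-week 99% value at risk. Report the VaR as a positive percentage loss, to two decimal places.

3.83

Mean return r̄ = 3.350 / 7 = 0.4786%
Σ(r − r̄)² = (-3.26 − 0.4786)² + (1.21 − 0.4786)² + (2.18 − 0.4786)² + … = 20.6215
sample σ = √(20.6215 / 6) = √3.4369 = 1.8539%
VaR = −(r̄ − z·σ) = −(0.4786 − 2.326 × 1.8539) = −(-3.8336) = 3.8336%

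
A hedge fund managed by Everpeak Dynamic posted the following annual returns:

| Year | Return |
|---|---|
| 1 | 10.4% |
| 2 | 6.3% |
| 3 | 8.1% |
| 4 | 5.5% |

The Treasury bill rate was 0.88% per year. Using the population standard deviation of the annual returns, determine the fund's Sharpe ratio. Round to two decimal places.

r̄ = (10.4 + 6.3 + 8.1 + 5.5) / 4 = 30.30 / 4 = 7.5750%
Σ(r − r̄)² = 14.1875; population σ = √(14.1875/4) = 1.8833%
Sharpe = (r̄ − rf) / σ = (7.5750 − 0.88) / 1.8833 = 6.6950 / 1.8833 = 3.5549

3.55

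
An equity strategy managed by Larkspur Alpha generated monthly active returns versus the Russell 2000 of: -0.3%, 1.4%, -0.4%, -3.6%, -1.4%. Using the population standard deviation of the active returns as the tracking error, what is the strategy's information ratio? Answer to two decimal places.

-0.52

Mean return r̄ = -4.30 / 5 = -0.8600%
Σ(r − r̄)² = 13.4320; population σ = √(13.4320/5) = 1.6390%
IR = r̄ / tracking error = -0.8600 / 1.6390 = -0.5247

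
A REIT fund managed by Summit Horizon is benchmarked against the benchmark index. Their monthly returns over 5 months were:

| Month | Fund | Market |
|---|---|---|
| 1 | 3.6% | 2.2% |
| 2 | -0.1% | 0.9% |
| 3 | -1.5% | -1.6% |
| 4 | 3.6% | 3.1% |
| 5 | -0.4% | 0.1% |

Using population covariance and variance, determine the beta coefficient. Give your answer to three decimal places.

r̄p = 1.0400%,  r̄m = 0.9400%
Cov = Σ(rp − r̄p)(rm − r̄m) / 5 = 3.2924
Var(rm) = Σ(rm − r̄m)² / 5 = 2.6824
β = Cov / Var = 3.2924 / 2.6824 = 1.2274

1.227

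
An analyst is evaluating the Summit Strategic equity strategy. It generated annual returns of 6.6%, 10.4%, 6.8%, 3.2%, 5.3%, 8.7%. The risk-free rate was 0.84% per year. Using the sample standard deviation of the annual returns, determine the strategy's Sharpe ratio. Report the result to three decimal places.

r̄ = (6.6 + 10.4 + 6.8 + 3.2 + 5.3 + 8.7) / 6 = 41.00 / 6 = 6.8333%
Σ(r − r̄)² = (6.6 − 6.8333)² + (10.4 − 6.8333)² + … = 31.8133
σ = √[31.8133 / 5] = 2.5224%
Sharpe = (r̄ − rf) / σ = (6.8333 − 0.84) / 2.5224 = 5.9933 / 2.5224 = 2.3760

2.376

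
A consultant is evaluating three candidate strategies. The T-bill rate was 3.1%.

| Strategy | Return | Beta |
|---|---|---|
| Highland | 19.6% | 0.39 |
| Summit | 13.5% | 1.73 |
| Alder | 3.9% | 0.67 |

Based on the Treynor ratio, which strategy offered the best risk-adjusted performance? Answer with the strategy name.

Highland: Treynor = (19.6% − 3.1%) / 0.39 = 42.308
Summit: Treynor = (13.5% − 3.1%) / 1.73 = 6.012
Alder: Treynor = (3.9% − 3.1%) / 0.67 = 1.194
Highest: Highland (42.308).

Highland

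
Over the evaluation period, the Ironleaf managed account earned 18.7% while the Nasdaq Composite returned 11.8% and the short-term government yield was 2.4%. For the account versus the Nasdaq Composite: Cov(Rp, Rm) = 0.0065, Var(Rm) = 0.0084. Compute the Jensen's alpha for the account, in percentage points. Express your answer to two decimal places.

9.03

β = Cov / Var = 0.0065 / 0.0084 = 0.7738
E[R] = Rf + β(Rm − Rf) = 2.4% + 0.7738 × (11.8% − 2.4%) = 9.6737%
α = Rp − E[R] = 18.7% − 9.6737% = 9.0263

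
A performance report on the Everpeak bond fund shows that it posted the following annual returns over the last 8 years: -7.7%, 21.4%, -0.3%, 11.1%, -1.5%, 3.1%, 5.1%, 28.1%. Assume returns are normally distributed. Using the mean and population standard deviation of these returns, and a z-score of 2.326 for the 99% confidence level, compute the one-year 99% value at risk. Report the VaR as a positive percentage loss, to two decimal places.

Mean return r̄ = 59.30 / 8 = 7.4125%
Σ(r − r̄)² = (-7.7 − 7.4125)² + (21.4 − 7.4125)² + … = 1028.4688
population σ = √(1028.4688 / 8) = √128.5586 = 11.3384%
VaR = −(r̄ − z·σ) = −(7.4125 − 2.326 × 11.3384) = −(-18.9606) = 18.9606%

18.96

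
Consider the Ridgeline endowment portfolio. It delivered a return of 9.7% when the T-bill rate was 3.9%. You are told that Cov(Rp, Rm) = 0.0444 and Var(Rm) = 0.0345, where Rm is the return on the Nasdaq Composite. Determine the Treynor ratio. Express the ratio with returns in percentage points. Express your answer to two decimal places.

β = Cov / Var = 0.0444 / 0.0345 = 1.2870
Treynor = (Rp − Rf) / β = (9.7% − 3.9%) / 1.2870 = 5.80 / 1.2870 = 4.5066

4.51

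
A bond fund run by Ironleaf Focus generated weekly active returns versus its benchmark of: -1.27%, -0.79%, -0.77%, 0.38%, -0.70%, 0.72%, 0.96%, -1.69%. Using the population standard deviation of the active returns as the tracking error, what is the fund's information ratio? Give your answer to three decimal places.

-0.438

μ = (-1.27 − 0.79 − 0.77 + 0.38 − 0.7 + 0.72 + 0.96 − 1.69) / 8 = -3.160 / 8 = -0.3950%
Population σ = √[Σ(r − μ)² / 8] = √[6.5122 / 8] = √0.8140 = 0.9022%
IR = μ / tracking error = -0.3950 / 0.9022 = -0.4378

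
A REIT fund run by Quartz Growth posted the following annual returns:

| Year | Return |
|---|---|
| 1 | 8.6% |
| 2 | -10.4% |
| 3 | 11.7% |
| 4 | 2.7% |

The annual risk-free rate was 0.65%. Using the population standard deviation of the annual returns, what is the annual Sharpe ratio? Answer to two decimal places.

Mean return μ = 12.60 / 4 = 3.1500%
Population std dev = √[286.6100 / 4] = 8.4648%
Sharpe = (μ − rf) / σ = (3.1500 − 0.65) / 8.4648 = 2.5000 / 8.4648 = 0.2953

0.30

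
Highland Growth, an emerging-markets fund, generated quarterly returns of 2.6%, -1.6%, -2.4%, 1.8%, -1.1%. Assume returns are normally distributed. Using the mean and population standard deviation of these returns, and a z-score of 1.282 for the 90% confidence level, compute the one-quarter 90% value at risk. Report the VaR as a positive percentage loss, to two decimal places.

2.67

μ = (2.6 − 1.6 − 2.4 + 1.8 − 1.1) / 5 = -0.1400%
Σ(r − μ)² = (2.6 − (-0.1400))² + (-1.6 − (-0.1400))² + (-2.4 − (-0.1400))² + … = 19.4320
σ = √[19.4320 / 5] = 1.9714%
VaR = −(μ − z·σ) = −(-0.1400 − 1.282 × 1.9714) = −(-2.6673) = 2.6673%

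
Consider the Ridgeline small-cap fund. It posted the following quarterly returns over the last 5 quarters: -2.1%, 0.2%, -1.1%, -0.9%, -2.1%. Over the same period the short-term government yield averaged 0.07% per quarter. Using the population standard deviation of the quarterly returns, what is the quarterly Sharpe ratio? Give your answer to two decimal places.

r̄ = (-2.1 + 0.2 − 1.1 − 0.9 − 2.1) / 5 = -6.00 / 5 = -1.2000%
Σ(r − r̄)² = (-2.1 − (-1.2000))² + (0.2 − (-1.2000))² + … = 3.6800
population σ = √(3.6800 / 5) = √0.7360 = 0.8579%
Sharpe = (r̄ − rf) / σ = (-1.2000 − 0.07) / 0.8579 = -1.2700 / 0.8579 = -1.4804

-1.48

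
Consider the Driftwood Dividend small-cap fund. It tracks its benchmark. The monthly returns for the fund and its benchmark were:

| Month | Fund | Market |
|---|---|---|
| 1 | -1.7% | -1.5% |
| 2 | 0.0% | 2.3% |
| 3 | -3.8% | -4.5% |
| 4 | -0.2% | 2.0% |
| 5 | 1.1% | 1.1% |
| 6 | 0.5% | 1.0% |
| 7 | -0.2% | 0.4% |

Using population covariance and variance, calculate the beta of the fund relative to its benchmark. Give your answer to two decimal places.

r̄p = -0.6143%,  r̄m = 0.1143%
Cov = Σ(rp − r̄p)(rm − r̄m) / 7 = 3.0531
Var(rm) = Σ(rm − r̄m)² / 7 = 4.8669
β = Cov / Var = 3.0531 / 4.8669 = 0.6273

0.63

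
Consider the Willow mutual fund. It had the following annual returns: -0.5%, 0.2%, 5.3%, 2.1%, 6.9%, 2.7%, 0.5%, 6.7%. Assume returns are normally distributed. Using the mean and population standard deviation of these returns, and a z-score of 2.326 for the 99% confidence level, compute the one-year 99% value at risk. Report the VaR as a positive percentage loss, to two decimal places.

3.46

r̄ = (-0.5 + 0.2 + 5.3 + 2.1 + 6.9 + 2.7 + 0.5 + 6.7) / 8 = 23.90 / 8 = 2.9875%
Population σ = √[Σ(r − r̄)² / 8] = √[61.4288 / 8] = √7.6786 = 2.7710%
VaR = −(r̄ − z·σ) = −(2.9875 − 2.326 × 2.7710) = −(-3.4578) = 3.4578%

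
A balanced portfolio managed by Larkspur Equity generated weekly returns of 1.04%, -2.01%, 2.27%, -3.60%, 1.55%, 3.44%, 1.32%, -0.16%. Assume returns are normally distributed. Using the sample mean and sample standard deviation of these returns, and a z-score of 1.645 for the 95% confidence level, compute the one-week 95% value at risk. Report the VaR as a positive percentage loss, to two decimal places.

3.32

Mean return μ = 3.850 / 8 = 0.4813%
Σ(r − μ)² = (1.04 − 0.4813)² + (-2.01 − 0.4813)² + (2.27 − 0.4813)² + … = 37.3859
sample σ = √(37.3859 / 7) = √5.3408 = 2.3110%
VaR = −(μ − z·σ) = −(0.4813 − 1.645 × 2.3110) = −(-3.3203) = 3.3203%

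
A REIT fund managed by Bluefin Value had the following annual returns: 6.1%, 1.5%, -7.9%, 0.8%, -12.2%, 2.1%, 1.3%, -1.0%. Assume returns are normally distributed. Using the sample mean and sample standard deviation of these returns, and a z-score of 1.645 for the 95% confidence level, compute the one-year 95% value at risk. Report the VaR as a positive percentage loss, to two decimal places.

10.95

r̄ = (6.1 + 1.5 − 7.9 + 0.8 − 12.2 + 2.1 + 1.3 − 1) / 8 = -9.30 / 8 = -1.1625%
Sample std dev = √[247.6388 / 7] = 5.9479%
VaR = −(r̄ − z·σ) = −(-1.1625 − 1.645 × 5.9479) = −(-10.9468) = 10.9468%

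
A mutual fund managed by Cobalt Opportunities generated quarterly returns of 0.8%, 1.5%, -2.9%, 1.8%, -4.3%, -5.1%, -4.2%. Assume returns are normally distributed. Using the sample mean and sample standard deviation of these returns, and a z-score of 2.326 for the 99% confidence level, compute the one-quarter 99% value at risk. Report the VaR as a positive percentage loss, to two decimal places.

8.80

r̄ = (0.8 + 1.5 − 2.9 + 1.8 − 4.3 − 5.1 − 4.2) / 7 = -1.7714%
Σ(r − r̄)² = (0.8 − (-1.7714))² + (1.5 − (-1.7714))² + … = 54.7143
sample σ = √(54.7143 / 6) = √9.1191 = 3.0198%
VaR = −(r̄ − z·σ) = −(-1.7714 − 2.326 × 3.0198) = −(-8.7955) = 8.7955%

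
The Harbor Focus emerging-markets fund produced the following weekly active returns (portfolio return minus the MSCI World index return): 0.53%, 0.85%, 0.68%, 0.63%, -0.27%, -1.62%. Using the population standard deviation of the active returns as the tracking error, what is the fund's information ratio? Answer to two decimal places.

r̄ = (0.53 + 0.85 + 0.68 + 0.63 − 0.27 − 1.62) / 6 = 0.1333%
Population σ = √[Σ(r − r̄)² / 6] = √[4.4533 / 6] = √0.7422 = 0.8615%
IR = r̄ / tracking error = 0.1333 / 0.8615 = 0.1547

0.15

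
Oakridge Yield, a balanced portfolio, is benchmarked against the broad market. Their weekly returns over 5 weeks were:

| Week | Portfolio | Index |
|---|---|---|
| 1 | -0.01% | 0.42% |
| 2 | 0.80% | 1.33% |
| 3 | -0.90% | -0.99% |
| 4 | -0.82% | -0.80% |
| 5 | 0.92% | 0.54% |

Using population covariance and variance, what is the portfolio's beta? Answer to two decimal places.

r̄p = -0.0020%,  r̄m = 0.1000%
Cov = Σ(rp − r̄p)(rm − r̄m) / 5 = 0.6209
Var(rm) = Σ(rm − r̄m)² / 5 = 0.7614
β = Cov / Var = 0.6209 / 0.7614 = 0.8155

0.82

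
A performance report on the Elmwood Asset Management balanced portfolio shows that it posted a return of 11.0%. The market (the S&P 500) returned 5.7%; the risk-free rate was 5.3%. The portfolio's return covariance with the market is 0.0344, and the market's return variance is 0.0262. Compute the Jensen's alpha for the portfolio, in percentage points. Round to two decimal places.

5.17

β = Cov / Var = 0.0344 / 0.0262 = 1.3130
E[R] = Rf + β(Rm − Rf) = 5.3% + 1.3130 × (5.7% − 5.3%) = 5.8252%
α = Rp − E[R] = 11.0% − 5.8252% = 5.1748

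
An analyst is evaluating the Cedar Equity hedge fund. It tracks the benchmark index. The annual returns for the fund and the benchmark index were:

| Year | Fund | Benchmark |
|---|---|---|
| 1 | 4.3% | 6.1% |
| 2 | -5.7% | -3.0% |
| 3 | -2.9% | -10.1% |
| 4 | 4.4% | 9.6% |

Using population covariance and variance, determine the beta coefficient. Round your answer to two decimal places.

r̄p = 0.0250%,  r̄m = 0.6500%
Cov = Σ(rp − r̄p)(rm − r̄m) / 4 = 28.6988
Var(rm) = Σ(rm − r̄m)² / 4 = 59.6725
β = Cov / Var = 28.6988 / 59.6725 = 0.4809

0.48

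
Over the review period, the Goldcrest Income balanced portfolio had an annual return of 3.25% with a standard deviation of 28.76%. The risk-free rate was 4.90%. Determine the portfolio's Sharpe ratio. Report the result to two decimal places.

Sharpe = (Rp − Rf) / σp = (3.25% − 4.90%) / 28.76% = -1.65% / 28.76% = -0.0574

-0.06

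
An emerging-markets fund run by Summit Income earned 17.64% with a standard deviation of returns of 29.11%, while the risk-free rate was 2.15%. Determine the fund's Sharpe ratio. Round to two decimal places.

0.53

Sharpe = (Rp − Rf) / σp = (17.64% − 2.15%) / 29.11% = 15.49% / 29.11% = 0.5321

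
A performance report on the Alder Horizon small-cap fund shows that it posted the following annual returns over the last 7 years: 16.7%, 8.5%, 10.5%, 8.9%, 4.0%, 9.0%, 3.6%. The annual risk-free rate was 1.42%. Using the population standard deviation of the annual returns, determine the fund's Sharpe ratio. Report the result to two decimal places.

1.80

Mean return r̄ = 61.20 / 7 = 8.7429%
Σ(r − r̄)² = (16.7 − 8.7429)² + (8.5 − 8.7429)² + … = 115.4971
σ = √[115.4971 / 7] = 4.0620%
Sharpe = (r̄ − rf) / σ = (8.7429 − 1.42) / 4.0620 = 7.3229 / 4.0620 = 1.8028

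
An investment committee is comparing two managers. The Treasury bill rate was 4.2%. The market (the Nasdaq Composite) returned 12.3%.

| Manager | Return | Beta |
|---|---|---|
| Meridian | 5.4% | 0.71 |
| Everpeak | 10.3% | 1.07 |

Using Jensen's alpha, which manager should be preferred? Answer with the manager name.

Meridian: α = 5.4% − [4.2% + 0.71 × (12.3% − 4.2%)] = -4.551
Everpeak: α = 10.3% − [4.2% + 1.07 × (12.3% − 4.2%)] = -2.567
Highest: Everpeak (-2.567).

Everpeak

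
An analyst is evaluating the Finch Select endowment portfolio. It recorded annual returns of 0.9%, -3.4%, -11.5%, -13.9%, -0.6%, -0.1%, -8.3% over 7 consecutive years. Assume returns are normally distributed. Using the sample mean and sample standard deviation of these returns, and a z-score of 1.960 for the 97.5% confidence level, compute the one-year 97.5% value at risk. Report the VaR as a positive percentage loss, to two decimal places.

r̄ = (0.9 − 3.4 − 11.5 − 13.9 − 0.6 − 0.1 − 8.3) / 7 = -5.2714%
Σ(r − r̄)² = (0.9 − (-5.2714))² + (-3.4 − (-5.2714))² + (-11.5 − (-5.2714))² + … = 212.5743
σ = √[212.5743 / 6] = 5.9522%
VaR = −(r̄ − z·σ) = −(-5.2714 − 1.960 × 5.9522) = −(-16.9377) = 16.9377%

16.94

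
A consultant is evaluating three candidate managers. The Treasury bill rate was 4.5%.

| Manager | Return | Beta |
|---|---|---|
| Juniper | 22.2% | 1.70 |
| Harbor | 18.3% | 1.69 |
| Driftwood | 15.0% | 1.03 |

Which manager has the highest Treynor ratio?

Juniper

Juniper: Treynor = (22.2% − 4.5%) / 1.70 = 10.412
Harbor: Treynor = (18.3% − 4.5%) / 1.69 = 8.166
Driftwood: Treynor = (15.0% − 4.5%) / 1.03 = 10.194
Highest: Juniper (10.412).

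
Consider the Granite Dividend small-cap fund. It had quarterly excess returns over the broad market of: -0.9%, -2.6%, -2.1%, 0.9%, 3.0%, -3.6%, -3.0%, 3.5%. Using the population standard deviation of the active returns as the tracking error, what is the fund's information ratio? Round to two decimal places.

-0.23

μ = (-0.9 − 2.6 − 2.1 + 0.9 + 3 − 3.6 − 3 + 3.5) / 8 = -4.80 / 8 = -0.6000%
Σ(r − μ)² = (-0.9 − (-0.6000))² + (-2.6 − (-0.6000))² + … = 53.1200
σ = √[53.1200 / 8] = 2.5768%
IR = μ / tracking error = -0.6000 / 2.5768 = -0.2328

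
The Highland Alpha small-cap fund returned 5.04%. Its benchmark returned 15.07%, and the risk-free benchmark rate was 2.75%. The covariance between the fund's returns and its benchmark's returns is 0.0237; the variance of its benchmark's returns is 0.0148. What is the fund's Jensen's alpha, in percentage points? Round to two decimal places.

β = Cov / Var = 0.0237 / 0.0148 = 1.6014
E[R] = Rf + β(Rm − Rf) = 2.75% + 1.6014 × (15.07% − 2.75%) = 22.4792%
α = Rp − E[R] = 5.04% − 22.4792% = -17.4392

-17.44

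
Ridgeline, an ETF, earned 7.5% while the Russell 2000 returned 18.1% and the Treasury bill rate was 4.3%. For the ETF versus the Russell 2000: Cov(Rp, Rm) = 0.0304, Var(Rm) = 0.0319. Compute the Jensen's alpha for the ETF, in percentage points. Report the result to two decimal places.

-9.95

β = Cov / Var = 0.0304 / 0.0319 = 0.9530
E[R] = Rf + β(Rm − Rf) = 4.3% + 0.9530 × (18.1% − 4.3%) = 17.4514%
α = Rp − E[R] = 7.5% − 17.4514% = -9.9514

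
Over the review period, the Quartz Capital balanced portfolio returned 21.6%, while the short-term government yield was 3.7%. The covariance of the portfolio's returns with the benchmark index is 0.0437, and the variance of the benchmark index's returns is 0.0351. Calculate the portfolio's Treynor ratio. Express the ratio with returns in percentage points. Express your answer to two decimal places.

14.38

β = Cov / Var = 0.0437 / 0.0351 = 1.2450
Treynor = (Rp − Rf) / β = (21.6% − 3.7%) / 1.2450 = 17.90 / 1.2450 = 14.3775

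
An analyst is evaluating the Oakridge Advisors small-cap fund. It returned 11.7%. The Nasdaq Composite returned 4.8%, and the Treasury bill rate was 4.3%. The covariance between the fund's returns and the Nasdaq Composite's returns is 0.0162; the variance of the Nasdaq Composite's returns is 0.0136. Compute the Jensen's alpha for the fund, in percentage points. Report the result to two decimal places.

6.80

β = Cov / Var = 0.0162 / 0.0136 = 1.1912
E[R] = Rf + β(Rm − Rf) = 4.3% + 1.1912 × (4.8% − 4.3%) = 4.8956%
α = Rp − E[R] = 11.7% − 4.8956% = 6.8044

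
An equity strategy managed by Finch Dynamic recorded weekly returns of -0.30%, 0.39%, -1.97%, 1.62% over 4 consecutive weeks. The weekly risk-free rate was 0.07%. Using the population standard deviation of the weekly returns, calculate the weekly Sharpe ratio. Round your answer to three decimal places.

-0.104

r̄ = (-0.3 + 0.39 − 1.97 + 1.62) / 4 = -0.0650%
Population std dev = √[6.7305 / 4] = 1.2972%
Sharpe = (r̄ − rf) / σ = (-0.0650 − 0.07) / 1.2972 = -0.1350 / 1.2972 = -0.1041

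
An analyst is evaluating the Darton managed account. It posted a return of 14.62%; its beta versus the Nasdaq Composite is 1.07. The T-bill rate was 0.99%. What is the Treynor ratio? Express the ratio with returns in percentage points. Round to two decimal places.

12.74

Treynor = (Rp − Rf) / β = (14.62% − 0.99%) / 1.07 = 13.63 / 1.07 = 12.7383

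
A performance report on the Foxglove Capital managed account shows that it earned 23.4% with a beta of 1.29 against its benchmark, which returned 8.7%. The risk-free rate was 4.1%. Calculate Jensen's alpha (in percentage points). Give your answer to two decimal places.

CAPM expected return = Rf + β(Rm − Rf) = 4.1% + 1.29 × (8.7% − 4.1%) = 4.1 + 1.29 × 4.60 = 10.0340%
Jensen's α = Rp − E[R] = 23.4% − 10.0340% = 13.3660

13.37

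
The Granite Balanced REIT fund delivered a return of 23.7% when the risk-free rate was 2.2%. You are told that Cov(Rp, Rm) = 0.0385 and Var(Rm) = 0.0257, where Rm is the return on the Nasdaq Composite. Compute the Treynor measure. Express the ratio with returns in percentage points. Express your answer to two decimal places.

β = Cov / Var = 0.0385 / 0.0257 = 1.4981
Treynor = (Rp − Rf) / β = (23.7% − 2.2%) / 1.4981 = 21.50 / 1.4981 = 14.3515

14.35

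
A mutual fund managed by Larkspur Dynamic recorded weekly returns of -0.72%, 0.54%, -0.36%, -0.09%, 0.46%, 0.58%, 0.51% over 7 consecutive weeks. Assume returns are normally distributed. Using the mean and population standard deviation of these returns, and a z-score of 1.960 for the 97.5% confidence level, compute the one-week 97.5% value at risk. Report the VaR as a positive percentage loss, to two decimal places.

μ = (-0.72 + 0.54 − 0.36 − 0.09 + 0.46 + 0.58 + 0.51) / 7 = 0.1314%
Population σ = √[Σ(r − μ)² / 7] = √[1.6349 / 7] = √0.2336 = 0.4833%
VaR = −(μ − z·σ) = −(0.1314 − 1.960 × 0.4833) = −(-0.8159) = 0.8159%

0.82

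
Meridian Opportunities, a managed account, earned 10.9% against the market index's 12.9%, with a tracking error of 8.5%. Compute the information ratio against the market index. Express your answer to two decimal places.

-0.24

IR = (Rp − Rb) / TE = (10.9% − 12.9%) / 8.5% = -2.00% / 8.5% = -0.2353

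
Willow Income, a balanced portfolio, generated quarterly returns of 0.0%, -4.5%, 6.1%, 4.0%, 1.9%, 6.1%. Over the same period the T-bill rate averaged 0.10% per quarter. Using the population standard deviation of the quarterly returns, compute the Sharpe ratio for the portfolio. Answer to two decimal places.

μ = (0 − 4.5 + 6.1 + 4 + 1.9 + 6.1) / 6 = 2.2667%
Population std dev = √[83.4533 / 6] = 3.7295%
Sharpe = (μ − rf) / σ = (2.2667 − 0.1) / 3.7295 = 2.1667 / 3.7295 = 0.5810

0.58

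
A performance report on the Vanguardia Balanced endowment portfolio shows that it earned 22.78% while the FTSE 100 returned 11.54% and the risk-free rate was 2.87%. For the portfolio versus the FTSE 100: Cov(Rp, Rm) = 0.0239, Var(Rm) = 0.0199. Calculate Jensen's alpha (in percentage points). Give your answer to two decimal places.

β = Cov / Var = 0.0239 / 0.0199 = 1.2010
E[R] = Rf + β(Rm − Rf) = 2.87% + 1.2010 × (11.54% − 2.87%) = 13.2827%
α = Rp − E[R] = 22.78% − 13.2827% = 9.4973

9.50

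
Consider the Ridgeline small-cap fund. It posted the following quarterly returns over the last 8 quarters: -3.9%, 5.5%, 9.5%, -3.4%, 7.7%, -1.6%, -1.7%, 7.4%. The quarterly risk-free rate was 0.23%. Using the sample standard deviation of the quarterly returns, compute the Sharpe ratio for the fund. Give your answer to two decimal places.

0.39

r̄ = (-3.9 + 5.5 + 9.5 − 3.4 + 7.7 − 1.6 − 1.7 + 7.4) / 8 = 19.50 / 8 = 2.4375%
Σ(r − r̄)² = 219.2388; sample σ = √(219.2388/7) = 5.5964%
Sharpe = (r̄ − rf) / σ = (2.4375 − 0.23) / 5.5964 = 2.2075 / 5.5964 = 0.3945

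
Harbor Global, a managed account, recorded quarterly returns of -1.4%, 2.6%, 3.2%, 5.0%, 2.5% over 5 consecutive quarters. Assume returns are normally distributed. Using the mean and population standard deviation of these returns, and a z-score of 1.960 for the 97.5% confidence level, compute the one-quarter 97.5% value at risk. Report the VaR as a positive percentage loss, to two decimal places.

1.72

μ = (-1.4 + 2.6 + 3.2 + 5 + 2.5) / 5 = 2.3800%
Σ(r − μ)² = 21.8880; population σ = √(21.8880/5) = 2.0923%
VaR = −(μ − z·σ) = −(2.3800 − 1.960 × 2.0923) = −(-1.7209) = 1.7209%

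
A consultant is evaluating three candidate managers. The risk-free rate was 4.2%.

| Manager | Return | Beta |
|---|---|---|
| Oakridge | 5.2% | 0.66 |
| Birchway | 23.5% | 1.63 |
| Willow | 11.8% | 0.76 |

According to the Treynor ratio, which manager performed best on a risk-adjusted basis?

Birchway

Oakridge: Treynor = (5.2% − 4.2%) / 0.66 = 1.515
Birchway: Treynor = (23.5% − 4.2%) / 1.63 = 11.840
Willow: Treynor = (11.8% − 4.2%) / 0.76 = 10.000
Highest: Birchway (11.840).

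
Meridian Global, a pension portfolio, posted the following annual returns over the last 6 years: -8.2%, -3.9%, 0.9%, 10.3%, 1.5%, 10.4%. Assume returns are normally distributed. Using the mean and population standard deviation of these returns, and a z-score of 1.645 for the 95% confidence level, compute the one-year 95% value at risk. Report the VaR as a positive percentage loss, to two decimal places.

r̄ = (-8.2 − 3.9 + 0.9 + 10.3 + 1.5 + 10.4) / 6 = 1.8333%
Σ(r − r̄)² = 279.5933; population σ = √(279.5933/6) = 6.8263%
VaR = −(r̄ − z·σ) = −(1.8333 − 1.645 × 6.8263) = −(-9.3960) = 9.3960%

9.40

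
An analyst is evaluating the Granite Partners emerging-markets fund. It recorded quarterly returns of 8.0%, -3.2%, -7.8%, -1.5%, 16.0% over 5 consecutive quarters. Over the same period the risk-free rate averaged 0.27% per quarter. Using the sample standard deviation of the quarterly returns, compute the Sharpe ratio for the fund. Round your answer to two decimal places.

r̄ = (8 − 3.2 − 7.8 − 1.5 + 16) / 5 = 2.3000%
Σ(r − r̄)² = (8 − 2.3000)² + (-3.2 − 2.3000)² + (-7.8 − 2.3000)² + … = 366.8800
σ = √[366.8800 / 4] = 9.5771%
Sharpe = (r̄ − rf) / σ = (2.3000 − 0.27) / 9.5771 = 2.0300 / 9.5771 = 0.2120

0.21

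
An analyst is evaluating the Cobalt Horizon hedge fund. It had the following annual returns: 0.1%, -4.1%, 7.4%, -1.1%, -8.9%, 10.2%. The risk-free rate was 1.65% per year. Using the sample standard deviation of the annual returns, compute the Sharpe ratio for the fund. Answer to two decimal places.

-0.15

r̄ = (0.1 − 4.1 + 7.4 − 1.1 − 8.9 + 10.2) / 6 = 3.60 / 6 = 0.6000%
Σ(r − r̄)² = 253.8800; sample σ = √(253.8800/5) = 7.1257%
Sharpe = (r̄ − rf) / σ = (0.6000 − 1.65) / 7.1257 = -1.0500 / 7.1257 = -0.1474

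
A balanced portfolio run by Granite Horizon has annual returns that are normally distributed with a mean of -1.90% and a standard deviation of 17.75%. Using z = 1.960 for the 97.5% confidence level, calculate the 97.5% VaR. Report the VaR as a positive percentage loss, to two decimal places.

VaR (as % loss) = −(μ − z·σ) = −(-1.90% − 1.960 × 17.75%) = −(-36.6900%) = 36.6900%

36.69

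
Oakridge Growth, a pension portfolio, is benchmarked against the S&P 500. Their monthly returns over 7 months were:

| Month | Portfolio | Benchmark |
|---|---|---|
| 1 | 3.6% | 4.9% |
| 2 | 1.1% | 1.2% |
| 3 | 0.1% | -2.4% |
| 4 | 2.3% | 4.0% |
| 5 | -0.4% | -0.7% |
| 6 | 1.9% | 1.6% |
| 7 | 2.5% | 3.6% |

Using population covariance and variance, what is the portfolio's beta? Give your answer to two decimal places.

r̄p = 1.5857%,  r̄m = 1.7429%
Cov = Σ(rp − r̄p)(rm − r̄m) / 7 = 2.9849
Var(rm) = Σ(rm − r̄m)² / 7 = 5.9939
β = Cov / Var = 2.9849 / 5.9939 = 0.4980

0.50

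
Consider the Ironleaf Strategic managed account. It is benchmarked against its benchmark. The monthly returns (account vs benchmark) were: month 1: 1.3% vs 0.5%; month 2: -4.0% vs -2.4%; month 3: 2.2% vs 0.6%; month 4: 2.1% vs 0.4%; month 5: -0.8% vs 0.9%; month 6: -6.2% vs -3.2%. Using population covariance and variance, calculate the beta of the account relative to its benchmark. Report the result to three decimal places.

r̄p = -0.9000%,  r̄m = -0.5333%
Cov = Σ(rp − r̄p)(rm − r̄m) / 6 = 4.7750
Var(rm) = Σ(rm − r̄m)² / 6 = 2.6456
β = Cov / Var = 4.7750 / 2.6456 = 1.8049

1.805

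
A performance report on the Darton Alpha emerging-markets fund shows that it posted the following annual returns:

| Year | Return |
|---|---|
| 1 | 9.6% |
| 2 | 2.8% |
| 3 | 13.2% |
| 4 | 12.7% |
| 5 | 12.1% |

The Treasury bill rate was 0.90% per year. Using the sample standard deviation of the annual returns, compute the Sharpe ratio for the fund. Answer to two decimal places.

2.14

μ = (9.6 + 2.8 + 13.2 + 12.7 + 12.1) / 5 = 50.40 / 5 = 10.0800%
Sample std dev = √[73.9080 / 4] = 4.2985%
Sharpe = (μ − rf) / σ = (10.0800 − 0.9) / 4.2985 = 9.1800 / 4.2985 = 2.1356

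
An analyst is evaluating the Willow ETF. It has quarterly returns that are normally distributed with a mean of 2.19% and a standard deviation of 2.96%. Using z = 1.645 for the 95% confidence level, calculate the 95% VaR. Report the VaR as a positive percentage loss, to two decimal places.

2.68

VaR (as % loss) = −(μ − z·σ) = −(2.19% − 1.645 × 2.96%) = −(-2.6792%) = 2.6792%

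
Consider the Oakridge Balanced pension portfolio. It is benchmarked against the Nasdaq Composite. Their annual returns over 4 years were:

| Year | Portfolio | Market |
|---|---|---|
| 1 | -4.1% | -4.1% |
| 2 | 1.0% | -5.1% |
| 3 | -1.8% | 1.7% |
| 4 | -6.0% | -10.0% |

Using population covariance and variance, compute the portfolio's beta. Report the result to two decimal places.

r̄p = -2.7250%,  r̄m = -4.3750%
Cov = Σ(rp − r̄p)(rm − r̄m) / 4 = 5.2406
Var(rm) = Σ(rm − r̄m)² / 4 = 17.2869
β = Cov / Var = 5.2406 / 17.2869 = 0.3032

0.30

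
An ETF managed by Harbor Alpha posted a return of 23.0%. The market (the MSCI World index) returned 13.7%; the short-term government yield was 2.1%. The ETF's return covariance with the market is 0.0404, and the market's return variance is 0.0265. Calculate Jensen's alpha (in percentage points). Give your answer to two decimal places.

β = Cov / Var = 0.0404 / 0.0265 = 1.5245
E[R] = Rf + β(Rm − Rf) = 2.1% + 1.5245 × (13.7% − 2.1%) = 19.7842%
α = Rp − E[R] = 23.0% − 19.7842% = 3.2158

3.22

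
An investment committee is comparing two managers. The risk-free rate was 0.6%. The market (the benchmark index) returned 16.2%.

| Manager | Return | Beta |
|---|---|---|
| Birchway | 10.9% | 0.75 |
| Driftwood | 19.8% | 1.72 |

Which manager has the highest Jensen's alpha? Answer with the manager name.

Birchway

Birchway: α = 10.9% − [0.6% + 0.75 × (16.2% − 0.6%)] = -1.400
Driftwood: α = 19.8% − [0.6% + 1.72 × (16.2% − 0.6%)] = -7.632
Highest: Birchway (-1.400).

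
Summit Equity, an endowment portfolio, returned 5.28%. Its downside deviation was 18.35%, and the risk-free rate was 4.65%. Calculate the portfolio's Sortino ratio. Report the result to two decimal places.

0.03

Sortino = (Rp − Rf) / σd = (5.28% − 4.65%) / 18.35% = 0.63% / 18.35% = 0.0343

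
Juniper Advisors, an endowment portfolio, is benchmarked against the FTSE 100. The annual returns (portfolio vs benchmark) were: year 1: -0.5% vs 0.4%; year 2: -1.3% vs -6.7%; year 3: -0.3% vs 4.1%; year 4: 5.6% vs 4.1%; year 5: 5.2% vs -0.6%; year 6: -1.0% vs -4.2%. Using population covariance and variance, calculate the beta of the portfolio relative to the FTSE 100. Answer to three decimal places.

r̄p = 1.2833%,  r̄m = -0.4833%
Cov = Σ(rp − r̄p)(rm − r̄m) / 6 = 5.8403
Var(rm) = Σ(rm − r̄m)² / 6 = 15.8781
β = Cov / Var = 5.8403 / 15.8781 = 0.3678

0.368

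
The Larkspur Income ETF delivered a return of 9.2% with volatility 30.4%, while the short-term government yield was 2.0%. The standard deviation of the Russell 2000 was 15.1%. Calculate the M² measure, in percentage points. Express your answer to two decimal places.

5.58

Sharpe = (Rp − Rf) / σp = (9.2% − 2.0%) / 30.4% = 0.2368
M² = Rf + Sharpe × σm = 2.0% + 0.2368 × 15.1% = 5.5757%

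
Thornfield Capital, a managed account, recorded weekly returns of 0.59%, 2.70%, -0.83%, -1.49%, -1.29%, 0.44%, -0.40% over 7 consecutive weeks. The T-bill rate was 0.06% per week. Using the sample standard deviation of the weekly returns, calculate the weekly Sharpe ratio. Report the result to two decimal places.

μ = (0.59 + 2.7 − 0.83 − 1.49 − 1.29 + 0.44 − 0.4) / 7 = -0.0400%
Sample σ = √[Σ(r − μ)² / 6] = √[12.5536 / 6] = √2.0923 = 1.4465%
Sharpe = (μ − rf) / σ = (-0.0400 − 0.06) / 1.4465 = -0.1000 / 1.4465 = -0.0691

-0.07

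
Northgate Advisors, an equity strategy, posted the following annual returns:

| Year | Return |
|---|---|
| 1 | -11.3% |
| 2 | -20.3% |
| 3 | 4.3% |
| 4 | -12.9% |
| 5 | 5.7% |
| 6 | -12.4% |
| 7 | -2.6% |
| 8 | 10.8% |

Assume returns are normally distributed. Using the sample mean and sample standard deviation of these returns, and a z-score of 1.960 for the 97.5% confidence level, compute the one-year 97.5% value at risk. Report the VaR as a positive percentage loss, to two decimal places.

μ = (-11.3 − 20.3 + 4.3 − 12.9 + 5.7 − 12.4 − 2.6 + 10.8) / 8 = -38.70 / 8 = -4.8375%
Sample σ = √[Σ(r − μ)² / 7] = √[847.1188 / 7] = √121.0170 = 11.0008%
VaR = −(μ − z·σ) = −(-4.8375 − 1.960 × 11.0008) = −(-26.3991) = 26.3991%

26.40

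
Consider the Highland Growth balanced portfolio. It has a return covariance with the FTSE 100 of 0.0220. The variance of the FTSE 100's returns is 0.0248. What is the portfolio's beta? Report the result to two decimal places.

0.89

β = Cov(Rp, Rm) / Var(Rm) = 0.0220 / 0.0248 = 0.8871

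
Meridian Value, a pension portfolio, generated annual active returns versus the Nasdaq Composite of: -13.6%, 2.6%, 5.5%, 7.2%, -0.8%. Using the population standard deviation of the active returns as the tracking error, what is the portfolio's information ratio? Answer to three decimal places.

0.024

μ = (-13.6 + 2.6 + 5.5 + 7.2 − 0.8) / 5 = 0.1800%
Population std dev = √[274.2880 / 5] = 7.4066%
IR = μ / tracking error = 0.1800 / 7.4066 = 0.0243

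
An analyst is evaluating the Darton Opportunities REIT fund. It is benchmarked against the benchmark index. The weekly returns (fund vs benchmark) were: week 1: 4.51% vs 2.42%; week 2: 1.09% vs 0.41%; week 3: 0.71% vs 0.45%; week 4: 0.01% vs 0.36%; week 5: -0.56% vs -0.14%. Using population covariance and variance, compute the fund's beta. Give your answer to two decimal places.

1.97

r̄p = 1.1520%,  r̄m = 0.7000%
Cov = Σ(rp − r̄p)(rm − r̄m) / 5 = 1.5461
Var(rm) = Σ(rm − r̄m)² / 5 = 0.7852
β = Cov / Var = 1.5461 / 0.7852 = 1.9691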